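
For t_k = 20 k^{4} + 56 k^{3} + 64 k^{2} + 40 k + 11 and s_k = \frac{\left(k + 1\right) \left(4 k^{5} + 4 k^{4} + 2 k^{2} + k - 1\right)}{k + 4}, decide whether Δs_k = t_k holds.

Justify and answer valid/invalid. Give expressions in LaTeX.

Invalid: residual \frac{3 \left(- 16 k^{5} - 132 k^{4} - 288 k^{3} - 294 k^{2} - 170 k - 45\right)}{k^{2} + 9 k + 20} ≠ 0.

s_(k+1) = (k + 2)*(k + 4*(k + 1)**5 + 4*(k + 1)**4 + 2*(k + 1)**2)/(k + 5)
s_(k+1) − s_k = (20*k**6 + 188*k**5 + 572*k**4 + 872*k**3 + 769*k**2 + 389*k + 85)/(k**2 + 9*k + 20)
(s_(k+1) − s_k) − t_k = 3*(-16*k**5 - 132*k**4 - 288*k**3 - 294*k**2 - 170*k - 45)/(k**2 + 9*k + 20)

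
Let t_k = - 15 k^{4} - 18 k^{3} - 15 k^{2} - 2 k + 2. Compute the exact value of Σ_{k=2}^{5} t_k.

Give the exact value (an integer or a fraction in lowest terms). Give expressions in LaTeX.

Σ = -19532

Step 1: r(k) = (15*k**4 + 78*k**3 + 159*k**2 + 146*k + 48)/(15*k**4 + 18*k**3 + 15*k**2 + 2*k - 2).
Normal form (A,B,C) = (1, 1, k**4 + 6*k**3/5 + k**2 + 2*k/15 - 2/15).
Key eq: (1)·f(k+1) = (1)·f(k) + (k**4 + 6*k**3/5 + k**2 + 2*k/15 - 2/15).
d = 5 from the (0,0,4) case.
Solving with deg f ≤ 5: f(k) = k*(3*k**4 - 3*k**3 + k**2 - 2*k - 1)/15.
R(k) = B(k−1)·f(k)/C(k) = k*(3*k**4 - 3*k**3 + k**2 - 2*k - 1)/(15*k**4 + 18*k**3 + 15*k**2 + 2*k - 2); s_k = R·t_k = k*(-3*k**4 + 3*k**3 - k**2 + 2*k + 1).
s_(k+1) − s_k = -15*k**4 - 18*k**3 - 15*k**2 - 2*k + 2 = t_k.
Telescoping: Σ = s_(6) − s_(2) = -19578 − (-46) = -19532.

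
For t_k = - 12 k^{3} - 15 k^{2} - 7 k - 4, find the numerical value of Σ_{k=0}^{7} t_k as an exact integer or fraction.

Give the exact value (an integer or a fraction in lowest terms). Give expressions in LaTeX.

Σ = -11736

Step 1: r(k) = (12*k**3 + 51*k**2 + 73*k + 38)/(12*k**3 + 15*k**2 + 7*k + 4).
Take A(k)=1, B(k)=1, C(k)=k**3 + 5*k**2/4 + 7*k/12 + 1/3.
Key eq: (1)·f(k+1) = (1)·f(k) + (k**3 + 5*k**2/4 + 7*k/12 + 1/3).
Bound: deg f ≤ 4.
Solve for f: f(k) = k*(k + 1)*(3*k**2 - 4*k + 3)/12 (degree 4 ≤ 4).
Get s_k = R·t_k = k*(-3*k**3 + k**2 + k - 3) with R(k) = B(k−1)f(k)/C(k) = k*(3*k**2 - 4*k + 3)/(12*k**2 + 3*k + 4).
Verify: -12*k**3 - 15*k**2 - 7*k - 4 matches t_k.
Σ_(k=0)^(7) t_k = s_(8) − s_(0) = -11736 − (0) = -11736.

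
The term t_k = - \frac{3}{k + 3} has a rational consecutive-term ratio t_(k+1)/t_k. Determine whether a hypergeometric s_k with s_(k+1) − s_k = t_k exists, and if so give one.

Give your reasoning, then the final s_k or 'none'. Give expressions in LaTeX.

Ratio r(k) = (k + 3)/(k + 4).
Gosper form: A/B · C(k+1)/C(k) with A=k + 3, B=k + 4, C=1.
Need (k + 3)·f(k+1) − (k + 3)·f(k) = 1.
Bound: deg f ≤ 0.
Write f(k) = c0. Then LHS − RHS = -1, requiring -1 = 0: contradictory. No certificate.

not Gosper-summable; s_k does not exist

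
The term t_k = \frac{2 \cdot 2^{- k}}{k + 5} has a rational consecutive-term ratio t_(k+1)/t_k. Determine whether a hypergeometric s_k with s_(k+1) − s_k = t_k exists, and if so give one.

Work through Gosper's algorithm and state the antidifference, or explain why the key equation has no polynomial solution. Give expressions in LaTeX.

Step 1: r(k) = (k + 5)/(2*(k + 6)).
So A=k/2 + 5/2 and B=k + 6, with C=1.
Set up (k/2 + 5/2)·f(k+1) − (k + 5)·f(k) − (1) = 0.
Degrees (1,1,0) ⇒ d ≤ -1.
deg f ≤ -1 is impossible — no certificate.

none (Gosper's algorithm certifies no s_k)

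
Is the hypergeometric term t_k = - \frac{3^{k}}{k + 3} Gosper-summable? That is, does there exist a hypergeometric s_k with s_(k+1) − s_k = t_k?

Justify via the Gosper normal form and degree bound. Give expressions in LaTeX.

No — negative degree bound, so no certificate f.

Compute t_(k+1)/t_k: get 3*(k + 3)/(k + 4).
So A=3*k + 9 and B=k + 4, with C=1.
Solve (3*k + 9)·f(k+1) − (k + 3)·f(k) = 1.
Degrees (1,1,0) ⇒ d ≤ -1.
d = -1 < 0 ⇒ no nonzero polynomial f; not summable.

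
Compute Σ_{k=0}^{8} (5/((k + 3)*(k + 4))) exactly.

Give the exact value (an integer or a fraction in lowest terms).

Ratio r(k) = (k + 3)/(k + 5).
Take A(k)=k + 3, B(k)=k + 5, C(k)=1.
Need (k + 3)·f(k+1) − (k + 4)·f(k) = 1.
Bound: deg f ≤ 1.
Match coefficients ⇒ f(k) = k/3.
So s_k = (B(k−1)f/C)·t_k = (k*(k + 4)/3)·t_k = 5*k/(3*(k + 3)).
Check: Δs_k = 5/(k**2 + 7*k + 12). ✓
Telescoping: Σ = s_(9) − s_(0) = 5/4 − (0) = 5/4.

Σ = 5/4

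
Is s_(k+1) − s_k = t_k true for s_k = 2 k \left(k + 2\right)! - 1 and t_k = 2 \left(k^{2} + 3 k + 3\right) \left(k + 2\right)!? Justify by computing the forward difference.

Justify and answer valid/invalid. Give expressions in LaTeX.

s_(k+1) = 2*(k + 1)*factorial(k + 3) - 1
s_(k+1) − s_k = 2*(k**2 + 3*k + 3)*factorial(k + 2)
(s_(k+1) − s_k) − t_k = 0

valid (s_(k+1) − s_k reduces to t_k)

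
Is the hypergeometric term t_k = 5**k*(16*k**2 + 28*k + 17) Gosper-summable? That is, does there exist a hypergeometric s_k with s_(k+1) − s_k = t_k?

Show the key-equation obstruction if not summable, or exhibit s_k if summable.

Yes. s_k = 5**k*(4*k**2 - 3*k + 3).

t_(k+1)/t_k = 5*(16*k**2 + 60*k + 61)/(16*k**2 + 28*k + 17).
Normal form (A,B,C) = (5, 1, k**2 + 7*k/4 + 17/16).
f must satisfy (5)·f(k+1) − (1)·f(k) = k**2 + 7*k/4 + 17/16.
From deg A=0, deg B=0, deg C=2: d=2.
Solving with deg f ≤ 2: f(k) = (4*k**2 - 3*k + 3)/16.
So s_k = (B(k−1)f/C)·t_k = ((4*k**2 - 3*k + 3)/(16*k**2 + 28*k + 17))·t_k = 5**k*(4*k**2 - 3*k + 3).
Check: Δs_k = 5**k*(16*k**2 + 28*k + 17). ✓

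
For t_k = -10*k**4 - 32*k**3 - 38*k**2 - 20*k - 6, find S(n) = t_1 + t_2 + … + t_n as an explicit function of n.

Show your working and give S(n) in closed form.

t_(k+1)/t_k = (5*k**4 + 36*k**3 + 97*k**2 + 116*k + 53)/(5*k**4 + 16*k**3 + 19*k**2 + 10*k + 3).
Normal form (A,B,C) = (1, 1, k**4 + 16*k**3/5 + 19*k**2/5 + 2*k + 3/5).
f must satisfy (1)·f(k+1) − (1)·f(k) = k**4 + 16*k**3/5 + 19*k**2/5 + 2*k + 3/5.
From deg A=0, deg B=0, deg C=4: d=5.
Solve for f: f(k) = k*(2*k**4 + 3*k**3 - k + 2)/10 (degree 5 ≤ 5).
Then R = B(k−1)f/C = k*(2*k**4 + 3*k**3 - k + 2)/(2*(5*k**4 + 16*k**3 + 19*k**2 + 10*k + 3)), so s_k = R(k)·t_k = k*(-2*k**4 - 3*k**3 + k - 2).
Verify: -10*k**4 - 32*k**3 - 38*k**2 - 20*k - 6 matches t_k.
Telescope: S(n) = s_(n+1) − s_(1) = -2*n**5 - 13*n**4 - 32*n**3 - 37*n**2 - 22*n - 6 − (-6) = n*(-2*n**4 - 13*n**3 - 32*n**2 - 37*n - 22).

S(n) = n*(-2*n**4 - 13*n**3 - 32*n**2 - 37*n - 22)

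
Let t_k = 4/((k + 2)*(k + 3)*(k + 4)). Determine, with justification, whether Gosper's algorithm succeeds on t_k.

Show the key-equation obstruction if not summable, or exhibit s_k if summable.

Yes. s_k = k*(k + 5)/(3*(k + 2)*(k + 3)).

t_(k+1)/t_k = (k + 2)/(k + 5).
So A=k + 2 and B=k + 5, with C=1.
Solve (k + 2)·f(k+1) − (k + 4)·f(k) = 1.
From deg A=1, deg B=1, deg C=0: d=2.
Solving with deg f ≤ 2: f(k) = k*(k + 5)/12.
Certificate R = B(k−1)f/C = k*(k + 4)*(k + 5)/12 gives s_k = k*(k + 5)/(3*(k + 2)*(k + 3)).
Verify: 4/(k**3 + 9*k**2 + 26*k + 24) matches t_k.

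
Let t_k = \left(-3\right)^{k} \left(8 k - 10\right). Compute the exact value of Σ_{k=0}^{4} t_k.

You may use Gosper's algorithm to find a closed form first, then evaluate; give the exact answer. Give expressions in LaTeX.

The ratio is 3*(1 - 4*k)/(4*k - 5).
Gosper form: A/B · C(k+1)/C(k) with A=-3, B=1, C=k - 5/4.
Need (-3)·f(k+1) − (1)·f(k) = k - 5/4.
Bound: deg f ≤ 1.
Solving with deg f ≤ 1: f(k) = -(k - 2)/4.
R(k) = B(k−1)·f(k)/C(k) = -(k - 2)/(4*k - 5); s_k = R·t_k = 2*(-3)**k*(2 - k).
s_(k+1) − s_k = (-3)**k*(8*k - 10) = t_k.
Evaluate s at k=5 and k=0: 1458 and 4; difference 1454.

Σ = 1454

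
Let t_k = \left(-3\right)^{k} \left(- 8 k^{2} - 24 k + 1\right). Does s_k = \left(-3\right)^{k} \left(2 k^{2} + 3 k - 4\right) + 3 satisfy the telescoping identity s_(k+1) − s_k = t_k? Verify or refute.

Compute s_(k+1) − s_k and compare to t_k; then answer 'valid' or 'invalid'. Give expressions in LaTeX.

Valid: the claim telescopes to t_k.

s_(k+1) = -3*(-3)**k*(3*k + 2*(k + 1)**2 - 1) + 3
s_(k+1) − s_k = (-3)**k*(-8*k**2 - 24*k + 1)
(s_(k+1) − s_k) − t_k = 0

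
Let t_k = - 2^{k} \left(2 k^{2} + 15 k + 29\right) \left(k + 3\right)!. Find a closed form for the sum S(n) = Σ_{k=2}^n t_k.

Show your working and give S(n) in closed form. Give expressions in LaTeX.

Compute t_(k+1)/t_k: get 2*(2*k**3 + 27*k**2 + 122*k + 184)/(2*k**2 + 15*k + 29).
Gosper form: A/B · C(k+1)/C(k) with A=2*k + 8, B=1, C=k**2 + 15*k/2 + 29/2.
Key eq: (2*k + 8)·f(k+1) = (1)·f(k) + (k**2 + 15*k/2 + 29/2).
Bound: deg f ≤ 1.
Match coefficients ⇒ f(k) = (k + 3)/2.
Then R = B(k−1)f/C = (k + 3)/(2*k**2 + 15*k + 29), so s_k = R(k)·t_k = -2**k*(k + 3)*factorial(k + 3).
s_(k+1) − s_k = -2**k*(2*k**2 + 15*k + 29)*factorial(k + 3) = t_k.
Σ_(k=2)^n t_k = s_(n+1) − s_(2) = (-2**(n + 1)*(n + 4)*factorial(n + 4)) − (-2400), i.e. -2*2**n*n*factorial(n + 4) - 8*2**n*factorial(n + 4) + 2400.

S(n) = - 2 \cdot 2^{n} n \left(n + 4\right)! - 8 \cdot 2^{n} \left(n + 4\right)! + 2400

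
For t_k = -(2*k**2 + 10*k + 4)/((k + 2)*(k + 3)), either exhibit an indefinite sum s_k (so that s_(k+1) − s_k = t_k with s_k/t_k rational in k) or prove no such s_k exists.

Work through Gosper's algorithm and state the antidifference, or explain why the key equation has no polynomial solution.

Step 1: r(k) = (k + 2)*(5*k + (k + 1)**2 + 7)/((k + 4)*(k**2 + 5*k + 2)).
Gosper form: A/B · C(k+1)/C(k) with A=k + 2, B=k + 4, C=k**2 + 5*k + 2.
Key eq: (k + 2)·f(k+1) = (k + 3)·f(k) + (k**2 + 5*k + 2).
d = 2 from the (1,1,2) case.
Solve for f: f(k) = k**2 (degree 2 ≤ 2).
Get s_k = R·t_k = -2*k**2/(k + 2) with R(k) = B(k−1)f(k)/C(k) = k**2*(k + 3)/(k**2 + 5*k + 2).
Verify: 2*(-k**2 - 5*k - 2)/(k**2 + 5*k + 6) matches t_k.

s_k = -2*k**2/(k + 2)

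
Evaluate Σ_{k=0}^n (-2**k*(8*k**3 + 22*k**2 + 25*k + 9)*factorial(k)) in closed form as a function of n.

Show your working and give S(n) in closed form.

Ratio r(k) = 2*(8*k**4 + 54*k**3 + 139*k**2 + 157*k + 64)/(8*k**3 + 22*k**2 + 25*k + 9).
So A=2*k + 2 and B=1, with C=k**3 + 11*k**2/4 + 25*k/8 + 9/8.
Key eq: (2*k + 2)·f(k+1) = (1)·f(k) + (k**3 + 11*k**2/4 + 25*k/8 + 9/8).
Degrees (1,0,3) ⇒ d ≤ 2.
A polynomial solution: f(k) = (4*k**2 + k - 1)/8.
Then R = B(k−1)f/C = (4*k**2 + k - 1)/(8*k**3 + 22*k**2 + 25*k + 9), so s_k = R(k)·t_k = -2**k*(4*k**2 + k - 1)*factorial(k).
s_(k+1) − s_k = -2**k*(8*k**3 + 22*k**2 + 25*k + 9)*factorial(k) = t_k.
s_(n+1) = -2**(n + 1)*(4*n**2 + 9*n + 4)*factorial(n + 1) and s_(0) = 1, so S(n) = -8*2**n*n**3*factorial(n) - 26*2**n*n**2*factorial(n) - 26*2**n*n*factorial(n) - 8*2**n*factorial(n) - 1.

S(n) = -8*2**n*n**3*factorial(n) - 26*2**n*n**2*factorial(n) - 26*2**n*n*factorial(n) - 8*2**n*factorial(n) - 1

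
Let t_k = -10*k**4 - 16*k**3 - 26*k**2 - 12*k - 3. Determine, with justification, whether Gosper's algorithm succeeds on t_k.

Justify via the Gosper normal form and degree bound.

Yes. s_k = k*(-2*k**4 + k**3 - 4*k**2 + 3*k - 1).

Ratio r(k) = (10*k**4 + 56*k**3 + 134*k**2 + 152*k + 67)/(10*k**4 + 16*k**3 + 26*k**2 + 12*k + 3).
Factor: A=1; B=1; C=k**4 + 8*k**3/5 + 13*k**2/5 + 6*k/5 + 3/10.
Set up (1)·f(k+1) − (1)·f(k) − (k**4 + 8*k**3/5 + 13*k**2/5 + 6*k/5 + 3/10) = 0.
From deg A=0, deg B=0, deg C=4: d=5.
Match coefficients ⇒ f(k) = k*(2*k**4 - k**3 + 4*k**2 - 3*k + 1)/10.
Certificate R = B(k−1)f/C = k*(2*k**4 - k**3 + 4*k**2 - 3*k + 1)/(10*k**4 + 16*k**3 + 26*k**2 + 12*k + 3) gives s_k = k*(-2*k**4 + k**3 - 4*k**2 + 3*k - 1).
Check: Δs_k = -10*k**4 - 16*k**3 - 26*k**2 - 12*k - 3. ✓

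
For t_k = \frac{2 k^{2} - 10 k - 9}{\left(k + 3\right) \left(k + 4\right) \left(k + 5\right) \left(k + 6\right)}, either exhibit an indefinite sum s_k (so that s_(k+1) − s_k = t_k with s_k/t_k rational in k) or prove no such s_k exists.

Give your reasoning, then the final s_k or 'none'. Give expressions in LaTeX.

Step 1: r(k) = (2*k**3 - 35*k - 51)/(2*k**3 + 4*k**2 - 79*k - 63).
Normal form (A,B,C) = (k + 3, k + 7, k**2 - 5*k - 9/2).
Key eq: (k + 3)·f(k+1) = (k + 6)·f(k) + (k**2 - 5*k - 9/2).
Bound: deg f ≤ 3.
Coefficient equations give f(k) = k*(k**2 - 108*k - 73)/120.
Certificate R = B(k−1)f/C = k*(k + 6)*(k**2 - 108*k - 73)/(60*(2*k**2 - 10*k - 9)) gives s_k = k*(k**2 - 108*k - 73)/(60*(k + 3)*(k + 4)*(k + 5)).
Check: Δs_k = (2*k**2 - 10*k - 9)/(k**4 + 18*k**3 + 119*k**2 + 342*k + 360). ✓

s_k = \frac{k \left(k^{2} - 108 k - 73\right)}{60 \left(k + 3\right) \left(k + 4\right) \left(k + 5\right)}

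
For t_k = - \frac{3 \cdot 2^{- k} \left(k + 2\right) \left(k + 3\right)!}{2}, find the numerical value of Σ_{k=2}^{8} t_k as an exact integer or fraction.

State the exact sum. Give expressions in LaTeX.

Σ = -2806560

Compute t_(k+1)/t_k: get (k + 3)*(k + 4)/(2*(k + 2)).
Gosper form: A/B · C(k+1)/C(k) with A=k/2 + 2, B=1, C=k + 2.
Solve (k/2 + 2)·f(k+1) − (1)·f(k) = k + 2.
Degrees (1,0,1) ⇒ d ≤ 0.
Solving with deg f ≤ 0: f(k) = 2.
Certificate R = B(k−1)f/C = 2/(k + 2) gives s_k = -3*factorial(k + 3)/2**k.
Verify: -3*(k + 2)*factorial(k + 3)/(2*2**k) matches t_k.
Sum = s_(9) − s_(2); s_(9) = -2806650, s_(2) = -90 ⇒ -2806560.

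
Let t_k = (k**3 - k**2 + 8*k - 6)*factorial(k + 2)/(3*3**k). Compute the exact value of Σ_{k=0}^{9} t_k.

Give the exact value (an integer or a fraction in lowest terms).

Σ = 145866856/243

t_(k+1)/t_k = (k + 3)*(8*k + (k + 1)**3 - (k + 1)**2 + 2)/(3*(k**3 - k**2 + 8*k - 6)).
So A=k/3 + 1 and B=1, with C=k**3 - k**2 + 8*k - 6.
Key eq: (k/3 + 1)·f(k+1) = (1)·f(k) + (k**3 - k**2 + 8*k - 6).
d = 2 from the (1,0,3) case.
Solving with deg f ≤ 2: f(k) = 3*(k**2 - 3*k + 4).
R(k) = B(k−1)·f(k)/C(k) = 3*(k**2 - 3*k + 4)/(k**3 - k**2 + 8*k - 6); s_k = R·t_k = (k**2 - 3*k + 4)*factorial(k + 2)/3**k.
s_(k+1) − s_k = (k**3 - k**2 + 8*k - 6)*factorial(k + 2)/(3*3**k) = t_k.
Evaluate s at k=10 and k=0: 145868800/243 and 8; difference 145866856/243.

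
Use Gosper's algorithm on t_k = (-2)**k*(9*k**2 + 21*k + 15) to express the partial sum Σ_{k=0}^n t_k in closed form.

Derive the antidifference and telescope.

r(k) = 2*(-3*k**2 - 13*k - 15)/(3*k**2 + 7*k + 5) after simplifying.
Factor: A=-2; B=1; C=k**2 + 7*k/3 + 5/3.
Need (-2)·f(k+1) − (1)·f(k) = k**2 + 7*k/3 + 5/3.
d = 2 from the (0,0,2) case.
A polynomial solution: f(k) = -(3*k**2 + 3*k + 1)/9.
Certificate R = B(k−1)f/C = -(3*k**2 + 3*k + 1)/(3*(3*k**2 + 7*k + 5)) gives s_k = (-2)**k*(-3*k**2 - 3*k - 1).
s_(k+1) − s_k = (-2)**k*(9*k**2 + 21*k + 15) = t_k.
Σ_(k=0)^n t_k = s_(n+1) − s_(0) = (2*(-2)**n*(3*n**2 + 9*n + 7)) − (-1), i.e. 6*(-2)**n*n**2 + 18*(-2)**n*n + 14*(-2)**n + 1.

S(n) = 6*(-2)**n*n**2 + 18*(-2)**n*n + 14*(-2)**n + 1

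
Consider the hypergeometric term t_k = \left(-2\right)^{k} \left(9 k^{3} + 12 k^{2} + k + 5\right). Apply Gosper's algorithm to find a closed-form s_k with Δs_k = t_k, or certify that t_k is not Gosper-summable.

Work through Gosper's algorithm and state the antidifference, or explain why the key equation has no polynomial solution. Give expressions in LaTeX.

r(k) = 2*(-9*k**3 - 39*k**2 - 52*k - 27)/(9*k**3 + 12*k**2 + k + 5) after simplifying.
Take A(k)=-2, B(k)=1, C(k)=k**3 + 4*k**2/3 + k/9 + 5/9.
Need (-2)·f(k+1) − (1)·f(k) = k**3 + 4*k**2/3 + k/9 + 5/9.
From deg A=0, deg B=0, deg C=3: d=3.
Solving with deg f ≤ 3: f(k) = -(3*k**3 - 2*k**2 - 3*k + 3)/9.
Then R = B(k−1)f/C = -(3*k**3 - 2*k**2 - 3*k + 3)/(9*k**3 + 12*k**2 + k + 5), so s_k = R(k)·t_k = (-2)**k*(-3*k**3 + 2*k**2 + 3*k - 3).
s_(k+1) − s_k = (-2)**k*(9*k**3 + 12*k**2 + k + 5) = t_k.

s_k = \left(-2\right)^{k} \left(- 3 k^{3} + 2 k^{2} + 3 k - 3\right)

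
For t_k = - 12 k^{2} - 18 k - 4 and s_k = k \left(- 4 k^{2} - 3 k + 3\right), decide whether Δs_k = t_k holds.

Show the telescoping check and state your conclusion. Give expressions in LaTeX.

valid; difference matches t_k

s_(k+1) = -(k + 1)*(3*k + 4*(k + 1)**2)
s_(k+1) − s_k = -12*k**2 - 18*k - 4
(s_(k+1) − s_k) − t_k = 0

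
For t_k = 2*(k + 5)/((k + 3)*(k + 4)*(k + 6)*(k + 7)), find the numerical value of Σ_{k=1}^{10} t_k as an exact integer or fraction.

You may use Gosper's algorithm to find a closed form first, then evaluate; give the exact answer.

Σ = 15/476

Step 1: r(k) = (k + 3)*(k + 6)**2/((k + 5)**2*(k + 8)).
So A=k + 3 and B=k + 8, with C=k**2 + 10*k + 25.
Key eq: (k + 3)·f(k+1) = (k + 7)·f(k) + (k**2 + 10*k + 25).
deg f ≤ 4 (via 1,1,2).
A polynomial solution: f(k) = k*(k + 4)*(k + 5)*(k + 9)/36.
Get s_k = R·t_k = k*(k + 9)/(18*(k**2 + 9*k + 18)) with R(k) = B(k−1)f(k)/C(k) = k*(k + 4)*(k + 7)*(k + 9)/(36*(k + 5)).
Check: Δs_k = 2*(k + 5)/(k**4 + 20*k**3 + 145*k**2 + 450*k + 504). ✓
Σ_(k=1)^(10) t_k = s_(11) − s_(1) = 55/1071 − (5/252) = 15/476.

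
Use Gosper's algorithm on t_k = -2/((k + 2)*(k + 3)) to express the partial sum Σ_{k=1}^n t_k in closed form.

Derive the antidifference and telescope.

t_(k+1)/t_k = (k + 2)/(k + 4).
Gosper form: A/B · C(k+1)/C(k) with A=k + 2, B=k + 4, C=1.
Solve (k + 2)·f(k+1) − (k + 3)·f(k) = 1.
From deg A=1, deg B=1, deg C=0: d=1.
Coefficient equations give f(k) = k/2.
Then R = B(k−1)f/C = k*(k + 3)/2, so s_k = R(k)·t_k = -k/(k + 2).
Verify: -2/(k**2 + 5*k + 6) matches t_k.
Evaluate: s_(n+1) = (-n - 1)/(n + 3); subtract s_(1) = -1/3 ⇒ S(n) = -2*n/(3*n + 9).

S(n) = -2*n/(3*n + 9)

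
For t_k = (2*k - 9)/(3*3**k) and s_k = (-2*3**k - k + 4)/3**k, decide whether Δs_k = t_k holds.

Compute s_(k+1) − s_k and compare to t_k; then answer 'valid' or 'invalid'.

valid; difference matches t_k

s_(k+1) = (-6*3**k - k + 3)/(3*3**k)
s_(k+1) − s_k = (2*k - 9)/(3*3**k)
(s_(k+1) − s_k) − t_k = 0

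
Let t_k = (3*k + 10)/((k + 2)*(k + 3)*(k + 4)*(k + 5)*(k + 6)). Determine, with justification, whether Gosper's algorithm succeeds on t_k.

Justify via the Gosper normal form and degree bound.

Yes. s_k = k*(k**2 + 11*k + 38)/(40*(k**3 + 11*k**2 + 38*k + 40)).

Compute t_(k+1)/t_k: get (k + 2)*(3*k + 13)/((k + 7)*(3*k + 10)).
A = k + 2, B = k + 7, C = k + 10/3.
Key eq: (k + 2)·f(k+1) = (k + 6)·f(k) + (k + 10/3).
deg f ≤ 4 (via 1,1,1).
Coefficient equations give f(k) = k*(k + 3)*(k**2 + 11*k + 38)/120.
R(k) = B(k−1)·f(k)/C(k) = k*(k + 3)*(k + 6)*(k**2 + 11*k + 38)/(40*(3*k + 10)); s_k = R·t_k = k*(k**2 + 11*k + 38)/(40*(k**3 + 11*k**2 + 38*k + 40)).
Δs = (3*k + 10)/(k**5 + 20*k**4 + 155*k**3 + 580*k**2 + 1044*k + 720), as required.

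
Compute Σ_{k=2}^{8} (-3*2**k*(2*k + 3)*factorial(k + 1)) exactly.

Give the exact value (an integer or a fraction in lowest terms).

Compute t_(k+1)/t_k: get 2*(k + 2)*(2*k + 5)/(2*k + 3).
Take A(k)=2*k + 4, B(k)=1, C(k)=k + 3/2.
f must satisfy (2*k + 4)·f(k+1) − (1)·f(k) = k + 3/2.
deg f ≤ 0 (via 1,0,1).
Match coefficients ⇒ f(k) = 1/2.
R(k) = B(k−1)·f(k)/C(k) = 1/(2*k + 3); s_k = R·t_k = -3*2**k*factorial(k + 1).
s_(k+1) − s_k = -3*2**k*(2*k + 3)*factorial(k + 1) = t_k.
Σ_(k=2)^(8) t_k = s_(9) − s_(2) = -5573836800 − (-72) = -5573836728.

Σ = -5573836728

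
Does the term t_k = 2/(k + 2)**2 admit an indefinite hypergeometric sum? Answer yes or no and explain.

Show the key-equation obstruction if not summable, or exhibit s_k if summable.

No — key equation has no polynomial f.

Step 1: r(k) = (k + 2)**2/(k + 3)**2.
Gosper form: A/B · C(k+1)/C(k) with A=k**2 + 4*k + 4, B=k**2 + 6*k + 9, C=1.
Need (k**2 + 4*k + 4)·f(k+1) − (k**2 + 4*k + 4)·f(k) = 1.
Degrees (2,2,0) ⇒ d ≤ 0.
f = c0 ⇒ A·f(k+1) − B(k−1)·f(k) − C = -1. The system {-1 = 0} is inconsistent; no antidifference.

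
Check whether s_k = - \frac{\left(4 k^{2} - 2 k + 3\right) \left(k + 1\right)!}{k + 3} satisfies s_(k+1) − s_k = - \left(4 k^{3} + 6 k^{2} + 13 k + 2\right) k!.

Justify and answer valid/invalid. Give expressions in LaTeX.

Invalid: residual \frac{2 \left(k^{2} + k + 3\right) \left(4 k^{2} + 14 k + 1\right) k!}{\left(k + 3\right) \left(k + 4\right)} ≠ 0.

s_(k+1) = -(4*k**2 + 6*k + 5)*factorial(k + 2)/(k + 4)
s_(k+1) − s_k = -(4*k**4 + 22*k**3 + 45*k**2 + 66*k + 18)*factorial(k + 1)/((k + 3)*(k + 4))
(s_(k+1) − s_k) − t_k = 2*(k**2 + k + 3)*(4*k**2 + 14*k + 1)*factorial(k)/((k + 3)*(k + 4))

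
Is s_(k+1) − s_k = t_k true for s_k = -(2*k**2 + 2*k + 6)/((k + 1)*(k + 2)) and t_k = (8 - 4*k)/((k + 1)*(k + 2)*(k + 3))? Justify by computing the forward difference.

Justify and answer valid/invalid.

Valid: the claim telescopes to t_k.

s_(k+1) = 2*(-k - (k + 1)**2 - 4)/((k + 2)*(k + 3))
s_(k+1) − s_k = 4*(2 - k)/(k**3 + 6*k**2 + 11*k + 6)
(s_(k+1) − s_k) − t_k = 0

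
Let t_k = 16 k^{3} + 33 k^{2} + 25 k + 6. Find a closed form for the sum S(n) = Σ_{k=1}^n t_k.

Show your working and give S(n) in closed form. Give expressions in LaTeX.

The ratio is (16*k**3 + 81*k**2 + 139*k + 80)/(16*k**3 + 33*k**2 + 25*k + 6).
Take A(k)=1, B(k)=1, C(k)=k**3 + 33*k**2/16 + 25*k/16 + 3/8.
Key eq: (1)·f(k+1) = (1)·f(k) + (k**3 + 33*k**2/16 + 25*k/16 + 3/8).
Degrees (0,0,3) ⇒ d ≤ 4.
Match coefficients ⇒ f(k) = k*(4*k**3 + 3*k**2 - 1)/16.
Then R = B(k−1)f/C = k*(4*k**3 + 3*k**2 - 1)/(16*k**3 + 33*k**2 + 25*k + 6), so s_k = R(k)·t_k = 4*k**4 + 3*k**3 - k.
s_(k+1) − s_k = 16*k**3 + 33*k**2 + 25*k + 6 = t_k.
Σ_(k=1)^n t_k = s_(n+1) − s_(1) = (4*n**4 + 19*n**3 + 33*n**2 + 24*n + 6) − (6), i.e. n*(4*n**3 + 19*n**2 + 33*n + 24).

S(n) = n \left(4 n^{3} + 19 n^{2} + 33 n + 24\right)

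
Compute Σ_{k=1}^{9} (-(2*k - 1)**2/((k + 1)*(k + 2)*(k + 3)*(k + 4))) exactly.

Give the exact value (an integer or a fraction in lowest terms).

Σ = -229/1144

t_(k+1)/t_k = (k + 1)*(2*k + 1)**2/((k + 5)*(2*k - 1)**2).
Take A(k)=k + 1, B(k)=k + 5, C(k)=k**2 - k + 1/4.
Key eq: (k + 1)·f(k+1) = (k + 4)·f(k) + (k**2 - k + 1/4).
From deg A=1, deg B=1, deg C=2: d=3.
Match coefficients ⇒ f(k) = k*(k**2 - 2*k + 3)/8.
Get s_k = R·t_k = k*(-k**2 + 2*k - 3)/(2*(k**3 + 6*k**2 + 11*k + 6)) with R(k) = B(k−1)f(k)/C(k) = k*(k + 4)*(k**2 - 2*k + 3)/(2*(2*k - 1)**2).
Δs = (-4*k**2 + 4*k - 1)/(k**4 + 10*k**3 + 35*k**2 + 50*k + 24), as required.
Telescoping: Σ = s_(10) − s_(1) = -415/1716 − (-1/24) = -229/1144.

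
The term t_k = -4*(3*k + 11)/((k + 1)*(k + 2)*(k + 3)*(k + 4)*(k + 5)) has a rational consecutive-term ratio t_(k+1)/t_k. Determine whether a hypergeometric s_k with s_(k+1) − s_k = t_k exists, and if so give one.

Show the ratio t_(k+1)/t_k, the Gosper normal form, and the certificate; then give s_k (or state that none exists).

Step 1: r(k) = (k + 1)*(3*k + 14)/((k + 6)*(3*k + 11)).
So A=k + 1 and B=k + 6, with C=k + 11/3.
f must satisfy (k + 1)·f(k+1) − (k + 5)·f(k) = k + 11/3.
deg f ≤ 4 (via 1,1,1).
Solving with deg f ≤ 4: f(k) = k*(k + 3)*(k**2 + 7*k + 14)/24.
So s_k = (B(k−1)f/C)·t_k = (k*(k + 3)*(k + 5)*(k**2 + 7*k + 14)/(8*(3*k + 11)))·t_k = k*(-k**2 - 7*k - 14)/(2*(k**3 + 7*k**2 + 14*k + 8)).
Verify: 4*(-3*k - 11)/(k**5 + 15*k**4 + 85*k**3 + 225*k**2 + 274*k + 120) matches t_k.

s_k = k*(-k**2 - 7*k - 14)/(2*(k**3 + 7*k**2 + 14*k + 8))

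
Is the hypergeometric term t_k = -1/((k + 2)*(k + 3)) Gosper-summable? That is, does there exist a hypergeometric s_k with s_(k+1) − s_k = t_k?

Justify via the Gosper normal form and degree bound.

Yes. s_k = -k/(2*k + 4).

Compute t_(k+1)/t_k: get (k + 2)/(k + 4).
Gosper form: A/B · C(k+1)/C(k) with A=k + 2, B=k + 4, C=1.
Need (k + 2)·f(k+1) − (k + 3)·f(k) = 1.
Bound: deg f ≤ 1.
Coefficient equations give f(k) = k/2.
Certificate R = B(k−1)f/C = k*(k + 3)/2 gives s_k = -k/(2*k + 4).
s_(k+1) − s_k = -1/(k**2 + 5*k + 6) = t_k.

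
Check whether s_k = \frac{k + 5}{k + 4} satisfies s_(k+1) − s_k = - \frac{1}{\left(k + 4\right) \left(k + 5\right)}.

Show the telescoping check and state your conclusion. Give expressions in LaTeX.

valid; difference matches t_k

s_(k+1) = (k + 6)/(k + 5)
s_(k+1) − s_k = -1/(k**2 + 9*k + 20)
(s_(k+1) − s_k) − t_k = 0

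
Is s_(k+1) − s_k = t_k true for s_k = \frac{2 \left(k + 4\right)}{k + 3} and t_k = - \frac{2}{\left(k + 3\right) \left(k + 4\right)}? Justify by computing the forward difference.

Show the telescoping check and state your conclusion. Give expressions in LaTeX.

s_(k+1) = 2*(k + 5)/(k + 4)
s_(k+1) − s_k = -2/(k**2 + 7*k + 12)
(s_(k+1) − s_k) − t_k = 0

Valid: the claim telescopes to t_k.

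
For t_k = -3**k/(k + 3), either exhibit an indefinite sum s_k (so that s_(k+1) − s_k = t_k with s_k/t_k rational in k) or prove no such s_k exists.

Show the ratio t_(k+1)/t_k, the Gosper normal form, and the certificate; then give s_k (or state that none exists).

none (Gosper's algorithm certifies no s_k)

Step 1: r(k) = 3*(k + 3)/(k + 4).
So A=3*k + 9 and B=k + 4, with C=1.
Key eq: (3*k + 9)·f(k+1) = (k + 3)·f(k) + (1).
d = -1 from the (1,1,0) case.
deg f ≤ -1 is impossible — no certificate.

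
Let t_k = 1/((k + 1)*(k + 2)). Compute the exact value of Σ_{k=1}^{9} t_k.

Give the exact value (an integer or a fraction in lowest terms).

r(k) = (k + 1)/(k + 3) after simplifying.
Factor: A=k + 1; B=k + 3; C=1.
Solve (k + 1)·f(k+1) − (k + 2)·f(k) = 1.
Degrees (1,1,0) ⇒ d ≤ 1.
Coefficient equations give f(k) = k.
Get s_k = R·t_k = k/(k + 1) with R(k) = B(k−1)f(k)/C(k) = k*(k + 2).
Verify: 1/(k**2 + 3*k + 2) matches t_k.
Telescoping: Σ = s_(10) − s_(1) = 10/11 − (1/2) = 9/22.

Σ = 9/22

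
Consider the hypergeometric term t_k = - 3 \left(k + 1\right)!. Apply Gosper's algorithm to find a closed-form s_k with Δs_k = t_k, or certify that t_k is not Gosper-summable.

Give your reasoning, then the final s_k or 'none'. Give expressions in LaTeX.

Step 1: r(k) = k + 2.
A = k + 2, B = 1, C = 1.
Set up (k + 2)·f(k+1) − (1)·f(k) − (1) = 0.
From deg A=1, deg B=0, deg C=0: d=-1.
deg f ≤ -1 is impossible — no certificate.

none — t_k is not Gosper-summable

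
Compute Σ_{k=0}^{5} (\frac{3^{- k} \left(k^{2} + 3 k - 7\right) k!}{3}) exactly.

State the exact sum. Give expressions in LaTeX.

r(k) = (k + 1)*(3*k + (k + 1)**2 - 4)/(3*(k**2 + 3*k - 7)) after simplifying.
Normal form (A,B,C) = (k/3 + 1/3, 1, k**2 + 3*k - 7).
f must satisfy (k/3 + 1/3)·f(k+1) − (1)·f(k) = k**2 + 3*k - 7.
deg f ≤ 1 (via 1,0,2).
A polynomial solution: f(k) = 3*(k + 4).
So s_k = (B(k−1)f/C)·t_k = (3*(k + 4)/(k**2 + 3*k - 7))·t_k = (k + 4)*factorial(k)/3**k.
Check: Δs_k = (k**2 + 3*k - 7)*factorial(k)/(3*3**k). ✓
Σ_(k=0)^(5) t_k = s_(6) − s_(0) = 800/81 − (4) = 476/81.

Σ = 476/81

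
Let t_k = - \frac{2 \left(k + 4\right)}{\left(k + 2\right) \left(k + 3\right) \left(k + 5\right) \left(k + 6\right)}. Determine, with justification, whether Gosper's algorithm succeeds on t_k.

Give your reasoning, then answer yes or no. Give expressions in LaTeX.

Yes. s_k = \frac{k \left(- k - 7\right)}{10 \left(k^{2} + 7 k + 10\right)}.

Ratio r(k) = (k + 2)*(k + 5)**2/((k + 4)**2*(k + 7)).
Normal form (A,B,C) = (k + 2, k + 7, k**2 + 8*k + 16).
Need (k + 2)·f(k+1) − (k + 6)·f(k) = k**2 + 8*k + 16.
deg f ≤ 4 (via 1,1,2).
Match coefficients ⇒ f(k) = k*(k + 3)*(k + 4)*(k + 7)/20.
Get s_k = R·t_k = k*(-k - 7)/(10*(k**2 + 7*k + 10)) with R(k) = B(k−1)f(k)/C(k) = k*(k + 3)*(k + 6)*(k + 7)/(20*(k + 4)).
Verify: 2*(-k - 4)/(k**4 + 16*k**3 + 91*k**2 + 216*k + 180) matches t_k.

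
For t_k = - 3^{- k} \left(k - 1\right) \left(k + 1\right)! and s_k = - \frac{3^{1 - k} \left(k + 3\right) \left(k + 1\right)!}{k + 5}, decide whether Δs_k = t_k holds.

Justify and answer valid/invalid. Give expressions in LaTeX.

Invalid: residual \frac{2 \cdot 3^{- k} \left(k^{2} + 4 k - 8\right) \left(k + 1\right)!}{\left(k + 5\right) \left(k + 6\right)} ≠ 0.

s_(k+1) = -(k + 4)*factorial(k + 2)/(3**k*(k + 6))
s_(k+1) − s_k = -(k**3 + 8*k**2 + 11*k - 14)*factorial(k + 1)/(3**k*(k + 5)*(k + 6))
(s_(k+1) − s_k) − t_k = 2*(k**2 + 4*k - 8)*factorial(k + 1)/(3**k*(k + 5)*(k + 6))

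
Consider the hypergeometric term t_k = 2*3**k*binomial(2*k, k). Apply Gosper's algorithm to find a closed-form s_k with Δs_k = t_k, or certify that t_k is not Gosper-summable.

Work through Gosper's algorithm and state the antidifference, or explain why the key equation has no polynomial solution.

no hypergeometric antidifference exists

Ratio r(k) = 6*(2*k + 1)/(k + 1).
Take A(k)=12*k + 6, B(k)=k + 1, C(k)=1.
Solve (12*k + 6)·f(k+1) − (k)·f(k) = 1.
Bound: deg f ≤ -1.
deg f ≤ -1 is impossible — no certificate.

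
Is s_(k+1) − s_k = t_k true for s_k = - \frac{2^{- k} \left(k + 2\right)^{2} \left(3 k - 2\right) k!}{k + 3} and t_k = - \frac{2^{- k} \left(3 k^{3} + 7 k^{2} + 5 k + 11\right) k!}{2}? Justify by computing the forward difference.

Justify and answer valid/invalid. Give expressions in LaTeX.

s_(k+1) = -(k + 3)**2*(3*k + 1)*factorial(k + 1)/(2*2**k*(k + 4))
s_(k+1) − s_k = -(3*k**5 + 25*k**4 + 74*k**3 + 110*k**2 + 119*k + 91)*factorial(k)/(2*2**k*(k + 3)*(k + 4))
(s_(k+1) − s_k) − t_k = (3*k**4 + 16*k**3 + 20*k**2 + 18*k + 41)*factorial(k)/(2*2**k*(k + 3)*(k + 4))

Invalid: residual \frac{2^{- k} \left(3 k^{4} + 16 k^{3} + 20 k^{2} + 18 k + 41\right) k!}{2 \left(k + 3\right) \left(k + 4\right)} ≠ 0.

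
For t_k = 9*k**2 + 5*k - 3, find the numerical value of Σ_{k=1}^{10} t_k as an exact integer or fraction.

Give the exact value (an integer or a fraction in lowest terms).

Σ = 3710

t_(k+1)/t_k = (9*k**2 + 23*k + 11)/(9*k**2 + 5*k - 3).
So A=1 and B=1, with C=k**2 + 5*k/9 - 1/3.
Solve (1)·f(k+1) − (1)·f(k) = k**2 + 5*k/9 - 1/3.
From deg A=0, deg B=0, deg C=2: d=3.
Coefficient equations give f(k) = k*(3*k**2 - 2*k - 4)/9.
Get s_k = R·t_k = k*(3*k**2 - 2*k - 4) with R(k) = B(k−1)f(k)/C(k) = k*(3*k**2 - 2*k - 4)/(9*k**2 + 5*k - 3).
Δs = 9*k**2 + 5*k - 3, as required.
Sum = s_(11) − s_(1); s_(11) = 3707, s_(1) = -3 ⇒ 3710.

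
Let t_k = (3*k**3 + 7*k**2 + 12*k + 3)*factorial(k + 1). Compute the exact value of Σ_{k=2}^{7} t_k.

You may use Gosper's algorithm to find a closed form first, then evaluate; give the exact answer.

Compute t_(k+1)/t_k: get (3*k**4 + 22*k**3 + 67*k**2 + 95*k + 50)/(3*k**3 + 7*k**2 + 12*k + 3).
Gosper form: A/B · C(k+1)/C(k) with A=k + 2, B=1, C=k**3 + 7*k**2/3 + 4*k + 1.
Need (k + 2)·f(k+1) − (1)·f(k) = k**3 + 7*k**2/3 + 4*k + 1.
d = 2 from the (1,0,3) case.
Match coefficients ⇒ f(k) = (3*k**2 - 2*k + 1)/3.
R(k) = B(k−1)·f(k)/C(k) = (3*k**2 - 2*k + 1)/(3*k**3 + 7*k**2 + 12*k + 3); s_k = R·t_k = (3*k**2 - 2*k + 1)*factorial(k + 1).
Δs = (3*k**3 + 7*k**2 + 12*k + 3)*factorial(k + 1), as required.
Sum = s_(8) − s_(2); s_(8) = 64229760, s_(2) = 54 ⇒ 64229706.

Σ = 64229706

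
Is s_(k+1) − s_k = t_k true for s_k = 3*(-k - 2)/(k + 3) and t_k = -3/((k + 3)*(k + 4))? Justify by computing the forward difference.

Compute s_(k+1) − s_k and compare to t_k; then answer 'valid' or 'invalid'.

Valid: the claim telescopes to t_k.

s_(k+1) = 3*(-k - 3)/(k + 4)
s_(k+1) − s_k = -3/(k**2 + 7*k + 12)
(s_(k+1) − s_k) − t_k = 0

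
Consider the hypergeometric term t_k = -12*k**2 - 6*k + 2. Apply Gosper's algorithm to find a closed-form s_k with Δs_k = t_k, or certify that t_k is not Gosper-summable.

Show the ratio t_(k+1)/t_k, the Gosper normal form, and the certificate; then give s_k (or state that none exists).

r(k) = (6*k**2 + 15*k + 8)/(6*k**2 + 3*k - 1) after simplifying.
So A=1 and B=1, with C=k**2 + k/2 - 1/6.
Set up (1)·f(k+1) − (1)·f(k) − (k**2 + k/2 - 1/6) = 0.
deg f ≤ 3 (via 0,0,2).
Match coefficients ⇒ f(k) = k*(4*k**2 - 3*k - 3)/12.
Certificate R = B(k−1)f/C = k*(4*k**2 - 3*k - 3)/(2*(6*k**2 + 3*k - 1)) gives s_k = k*(-4*k**2 + 3*k + 3).
Verify: -12*k**2 - 6*k + 2 matches t_k.

s_k = k*(-4*k**2 + 3*k + 3)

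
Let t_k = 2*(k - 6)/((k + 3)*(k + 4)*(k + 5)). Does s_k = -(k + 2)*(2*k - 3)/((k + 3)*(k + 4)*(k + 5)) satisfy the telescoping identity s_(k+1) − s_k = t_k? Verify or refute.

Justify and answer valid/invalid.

Invalid: residual 3*(15 - 4*k)/(k**4 + 18*k**3 + 119*k**2 + 342*k + 360) ≠ 0.

s_(k+1) = -(k + 3)*(2*k - 1)/((k + 4)*(k + 5)*(k + 6))
s_(k+1) − s_k = (2*k**2 - 12*k - 27)/(k**4 + 18*k**3 + 119*k**2 + 342*k + 360)
(s_(k+1) − s_k) − t_k = 3*(15 - 4*k)/(k**4 + 18*k**3 + 119*k**2 + 342*k + 360)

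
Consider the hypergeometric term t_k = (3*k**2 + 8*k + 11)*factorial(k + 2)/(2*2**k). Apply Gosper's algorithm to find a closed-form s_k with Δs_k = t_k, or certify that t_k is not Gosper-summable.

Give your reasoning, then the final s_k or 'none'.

s_k = (3*k + 2)*factorial(k + 2)/2**k

The ratio is (k + 3)*(8*k + 3*(k + 1)**2 + 19)/(2*(3*k**2 + 8*k + 11)).
Take A(k)=k/2 + 3/2, B(k)=1, C(k)=k**2 + 8*k/3 + 11/3.
Set up (k/2 + 3/2)·f(k+1) − (1)·f(k) − (k**2 + 8*k/3 + 11/3) = 0.
From deg A=1, deg B=0, deg C=2: d=1.
A polynomial solution: f(k) = 2*(3*k + 2)/3.
R(k) = B(k−1)·f(k)/C(k) = 2*(3*k + 2)/(3*k**2 + 8*k + 11); s_k = R·t_k = (3*k + 2)*factorial(k + 2)/2**k.
Verify: (3*k**2 + 8*k + 11)*factorial(k + 2)/(2*2**k) matches t_k.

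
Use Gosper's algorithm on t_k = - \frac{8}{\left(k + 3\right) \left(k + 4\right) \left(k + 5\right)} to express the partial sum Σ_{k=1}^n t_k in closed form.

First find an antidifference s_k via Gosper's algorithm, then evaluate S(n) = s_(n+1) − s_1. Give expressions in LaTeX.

Compute t_(k+1)/t_k: get (k + 3)/(k + 6).
So A=k + 3 and B=k + 6, with C=1.
Need (k + 3)·f(k+1) − (k + 5)·f(k) = 1.
Bound: deg f ≤ 2.
Match coefficients ⇒ f(k) = k*(k + 7)/24.
Get s_k = R·t_k = k*(-k - 7)/(3*(k + 3)*(k + 4)) with R(k) = B(k−1)f(k)/C(k) = k*(k + 5)*(k + 7)/24.
Check: Δs_k = -8/(k**3 + 12*k**2 + 47*k + 60). ✓
Telescope: S(n) = s_(n+1) − s_(1) = (-n**2 - 9*n - 8)/(3*(n**2 + 9*n + 20)) − (-2/15) = n*(-n - 9)/(5*(n**2 + 9*n + 20)).

S(n) = \frac{n \left(- n - 9\right)}{5 \left(n^{2} + 9 n + 20\right)}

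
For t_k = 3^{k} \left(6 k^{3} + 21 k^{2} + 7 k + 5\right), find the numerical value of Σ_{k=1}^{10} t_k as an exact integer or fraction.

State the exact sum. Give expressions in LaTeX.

Σ = 641803572

t_(k+1)/t_k = 3*(6*k**3 + 39*k**2 + 67*k + 39)/(6*k**3 + 21*k**2 + 7*k + 5).
Gosper form: A/B · C(k+1)/C(k) with A=3, B=1, C=k**3 + 7*k**2/2 + 7*k/6 + 5/6.
Need (3)·f(k+1) − (1)·f(k) = k**3 + 7*k**2/2 + 7*k/6 + 5/6.
Bound: deg f ≤ 3.
Match coefficients ⇒ f(k) = (3*k**3 - 3*k**2 - k + 4)/6.
Certificate R = B(k−1)f/C = (3*k**3 - 3*k**2 - k + 4)/(6*k**3 + 21*k**2 + 7*k + 5) gives s_k = 3**k*(3*k**3 - 3*k**2 - k + 4).
Check: Δs_k = 3**k*(6*k**3 + 21*k**2 + 7*k + 5). ✓
Sum = s_(11) − s_(1); s_(11) = 641803581, s_(1) = 9 ⇒ 641803572.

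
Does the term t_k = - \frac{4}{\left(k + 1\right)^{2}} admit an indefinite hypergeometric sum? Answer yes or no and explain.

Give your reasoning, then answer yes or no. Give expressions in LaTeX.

No — t_k has no hypergeometric antidifference.

t_(k+1)/t_k = (k + 1)**2/(k + 2)**2.
Gosper form: A/B · C(k+1)/C(k) with A=k**2 + 2*k + 1, B=k**2 + 4*k + 4, C=1.
Solve (k**2 + 2*k + 1)·f(k+1) − (k**2 + 2*k + 1)·f(k) = 1.
From deg A=2, deg B=2, deg C=0: d=0.
Write f(k) = c0. Then LHS − RHS = -1, requiring -1 = 0: contradictory. No certificate.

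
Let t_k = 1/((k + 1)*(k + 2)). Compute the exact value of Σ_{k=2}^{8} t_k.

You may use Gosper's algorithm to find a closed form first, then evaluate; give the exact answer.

Σ = 7/30

t_(k+1)/t_k = (k + 1)/(k + 3).
A = k + 1, B = k + 3, C = 1.
Need (k + 1)·f(k+1) − (k + 2)·f(k) = 1.
From deg A=1, deg B=1, deg C=0: d=1.
Solve for f: f(k) = k (degree 1 ≤ 1).
R(k) = B(k−1)·f(k)/C(k) = k*(k + 2); s_k = R·t_k = k/(k + 1).
s_(k+1) − s_k = 1/(k**2 + 3*k + 2) = t_k.
Sum = s_(9) − s_(2); s_(9) = 9/10, s_(2) = 2/3 ⇒ 7/30.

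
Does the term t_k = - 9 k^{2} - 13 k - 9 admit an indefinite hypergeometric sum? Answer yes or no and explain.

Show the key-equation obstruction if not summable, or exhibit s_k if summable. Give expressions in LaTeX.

Ratio r(k) = (9*k**2 + 31*k + 31)/(9*k**2 + 13*k + 9).
Factor: A=1; B=1; C=k**2 + 13*k/9 + 1.
Key eq: (1)·f(k+1) = (1)·f(k) + (k**2 + 13*k/9 + 1).
d = 3 from the (0,0,2) case.
A polynomial solution: f(k) = k*(3*k**2 + 2*k + 4)/9.
Get s_k = R·t_k = k*(-3*k**2 - 2*k - 4) with R(k) = B(k−1)f(k)/C(k) = k*(3*k**2 + 2*k + 4)/(9*k**2 + 13*k + 9).
Verify: -9*k**2 - 13*k - 9 matches t_k.

Yes. s_k = k \left(- 3 k^{2} - 2 k - 4\right).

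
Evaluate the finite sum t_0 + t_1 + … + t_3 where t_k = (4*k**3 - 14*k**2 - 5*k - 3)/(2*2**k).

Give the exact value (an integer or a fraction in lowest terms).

Σ = -103/8

Compute t_(k+1)/t_k: get (4*k**3 - 2*k**2 - 21*k - 18)/(2*(4*k**3 - 14*k**2 - 5*k - 3)).
Take A(k)=1/2, B(k)=1, C(k)=k**3 - 7*k**2/2 - 5*k/4 - 3/4.
f must satisfy (1/2)·f(k+1) − (1)·f(k) = k**3 - 7*k**2/2 - 5*k/4 - 3/4.
d = 3 from the (0,0,3) case.
A polynomial solution: f(k) = -(4*k**3 - 2*k**2 + 3*k + 2)/2.
Certificate R = B(k−1)f/C = -2*(4*k**3 - 2*k**2 + 3*k + 2)/(4*k**3 - 14*k**2 - 5*k - 3) gives s_k = (-4*k**3 + 2*k**2 - 3*k - 2)/2**k.
s_(k+1) − s_k = (4*k**3 - 14*k**2 - 5*k - 3)/(2*2**k) = t_k.
Evaluate s at k=4 and k=0: -119/8 and -2; difference -103/8.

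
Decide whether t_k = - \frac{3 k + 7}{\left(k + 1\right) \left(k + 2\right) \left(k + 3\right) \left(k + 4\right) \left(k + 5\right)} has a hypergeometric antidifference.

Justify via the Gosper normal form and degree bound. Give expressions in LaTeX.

Yes. s_k = \frac{k \left(- k^{2} - 8 k - 19\right)}{12 \left(k^{3} + 8 k^{2} + 19 k + 12\right)}.

Ratio r(k) = (k + 1)*(3*k + 10)/((k + 6)*(3*k + 7)).
Factor: A=k + 1; B=k + 6; C=k + 7/3.
Solve (k + 1)·f(k+1) − (k + 5)·f(k) = k + 7/3.
d = 4 from the (1,1,1) case.
Solve for f: f(k) = k*(k + 2)*(k**2 + 8*k + 19)/36 (degree 4 ≤ 4).
Get s_k = R·t_k = k*(-k**2 - 8*k - 19)/(12*(k**3 + 8*k**2 + 19*k + 12)) with R(k) = B(k−1)f(k)/C(k) = k*(k + 2)*(k + 5)*(k**2 + 8*k + 19)/(12*(3*k + 7)).
Check: Δs_k = (-3*k - 7)/(k**5 + 15*k**4 + 85*k**3 + 225*k**2 + 274*k + 120). ✓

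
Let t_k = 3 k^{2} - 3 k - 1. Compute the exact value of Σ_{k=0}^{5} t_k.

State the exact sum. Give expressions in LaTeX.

Σ = 114

Compute t_(k+1)/t_k: get (3*k**2 + 3*k - 1)/(3*k**2 - 3*k - 1).
Normal form (A,B,C) = (1, 1, k**2 - k - 1/3).
Set up (1)·f(k+1) − (1)·f(k) − (k**2 - k - 1/3) = 0.
Bound: deg f ≤ 3.
Coefficient equations give f(k) = k*(k**2 - 3*k + 1)/3.
Certificate R = B(k−1)f/C = k*(k**2 - 3*k + 1)/(3*k**2 - 3*k - 1) gives s_k = k*(k**2 - 3*k + 1).
Verify: 3*k**2 - 3*k - 1 matches t_k.
Σ_(k=0)^(5) t_k = s_(6) − s_(0) = 114 − (0) = 114.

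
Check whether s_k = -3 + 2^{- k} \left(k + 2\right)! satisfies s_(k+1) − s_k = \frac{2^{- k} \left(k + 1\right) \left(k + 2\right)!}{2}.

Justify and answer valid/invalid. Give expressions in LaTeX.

s_(k+1) = 2**(-k - 1)*factorial(k + 3) - 3
s_(k+1) − s_k = (k + 1)*factorial(k + 2)/(2*2**k)
(s_(k+1) − s_k) − t_k = 0

valid; difference matches t_k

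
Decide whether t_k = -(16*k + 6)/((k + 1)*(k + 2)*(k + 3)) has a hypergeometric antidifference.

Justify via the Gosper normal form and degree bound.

Yes. s_k = -k*(11*k + 1)/(2*(k + 1)*(k + 2)).

Ratio r(k) = (k + 1)*(8*k + 11)/((k + 4)*(8*k + 3)).
Normal form (A,B,C) = (k + 1, k + 4, k + 3/8).
Solve (k + 1)·f(k+1) − (k + 3)·f(k) = k + 3/8.
Degrees (1,1,1) ⇒ d ≤ 2.
Coefficient equations give f(k) = k*(11*k + 1)/32.
So s_k = (B(k−1)f/C)·t_k = (k*(k + 3)*(11*k + 1)/(4*(8*k + 3)))·t_k = -k*(11*k + 1)/(2*(k + 1)*(k + 2)).
Δs = 2*(-8*k - 3)/(k**3 + 6*k**2 + 11*k + 6), as required.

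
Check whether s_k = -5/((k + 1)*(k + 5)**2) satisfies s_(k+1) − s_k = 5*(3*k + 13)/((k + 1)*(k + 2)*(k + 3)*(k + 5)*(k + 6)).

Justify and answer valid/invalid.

s_(k+1) = -5/((k + 2)*(k + 6)**2)
s_(k+1) − s_k = -5/((k + 2)*(k + 6)**2) + 5/((k + 1)*(k + 5)**2)
(s_(k+1) − s_k) − t_k = 15*(-4*k**2 - 37*k - 83)/(k**7 + 28*k**6 + 324*k**5 + 1994*k**4 + 6983*k**3 + 13746*k**2 + 13860*k + 5400)

Invalid: residual 15*(-4*k**2 - 37*k - 83)/(k**7 + 28*k**6 + 324*k**5 + 1994*k**4 + 6983*k**3 + 13746*k**2 + 13860*k + 5400) ≠ 0.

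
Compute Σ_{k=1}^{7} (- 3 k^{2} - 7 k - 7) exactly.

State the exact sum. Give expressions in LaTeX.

Σ = -665

Ratio r(k) = (3*k**2 + 13*k + 17)/(3*k**2 + 7*k + 7).
So A=1 and B=1, with C=k**2 + 7*k/3 + 7/3.
Solve (1)·f(k+1) − (1)·f(k) = k**2 + 7*k/3 + 7/3.
deg f ≤ 3 (via 0,0,2).
Solving with deg f ≤ 3: f(k) = k*(k**2 + 2*k + 4)/3.
Get s_k = R·t_k = k*(-k**2 - 2*k - 4) with R(k) = B(k−1)f(k)/C(k) = k*(k**2 + 2*k + 4)/(3*k**2 + 7*k + 7).
Verify: -3*k**2 - 7*k - 7 matches t_k.
Sum = s_(8) − s_(1); s_(8) = -672, s_(1) = -7 ⇒ -665.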